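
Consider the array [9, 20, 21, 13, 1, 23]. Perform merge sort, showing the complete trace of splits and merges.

Merge sort trace:

Split: [9, 20, 21, 13, 1, 23] -> [9, 20, 21] and [13, 1, 23]
  Split: [9, 20, 21] -> [9] and [20, 21]
    Split: [20, 21] -> [20] and [21]
    Merge: [20] + [21] -> [20, 21]
  Merge: [9] + [20, 21] -> [9, 20, 21]
  Split: [13, 1, 23] -> [13] and [1, 23]
    Split: [1, 23] -> [1] and [23]
    Merge: [1] + [23] -> [1, 23]
  Merge: [13] + [1, 23] -> [1, 13, 23]
Merge: [9, 20, 21] + [1, 13, 23] -> [1, 9, 13, 20, 21, 23]

Final sorted array: [1, 9, 13, 20, 21, 23]

The merge sort proceeds by recursively splitting the array and merging sorted halves.
After all merges, the sorted array is [1, 9, 13, 20, 21, 23].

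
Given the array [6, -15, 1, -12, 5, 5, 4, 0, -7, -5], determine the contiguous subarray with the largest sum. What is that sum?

Using Kadane's algorithm on [6, -15, 1, -12, 5, 5, 4, 0, -7, -5]:

Scanning through the array:
Position 1 (value -15): max_ending_here = -9, max_so_far = 6
Position 2 (value 1): max_ending_here = 1, max_so_far = 6
Position 3 (value -12): max_ending_here = -11, max_so_far = 6
Position 4 (value 5): max_ending_here = 5, max_so_far = 6
Position 5 (value 5): max_ending_here = 10, max_so_far = 10
Position 6 (value 4): max_ending_here = 14, max_so_far = 14
Position 7 (value 0): max_ending_here = 14, max_so_far = 14
Position 8 (value -7): max_ending_here = 7, max_so_far = 14
Position 9 (value -5): max_ending_here = 2, max_so_far = 14

Maximum subarray: [5, 5, 4]
Maximum sum: 14

The maximum subarray is [5, 5, 4] with sum 14. This subarray runs from index 4 to index 6.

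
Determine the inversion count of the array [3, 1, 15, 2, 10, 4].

Finding inversions in [3, 1, 15, 2, 10, 4]:

(0, 1): arr[0]=3 > arr[1]=1
(0, 3): arr[0]=3 > arr[3]=2
(2, 3): arr[2]=15 > arr[3]=2
(2, 4): arr[2]=15 > arr[4]=10
(2, 5): arr[2]=15 > arr[5]=4
(4, 5): arr[4]=10 > arr[5]=4

Total inversions: 6

The array has 6 inversion(s): (0,1), (0,3), (2,3), (2,4), (2,5), (4,5). Each pair (i,j) satisfies i < j and arr[i] > arr[j].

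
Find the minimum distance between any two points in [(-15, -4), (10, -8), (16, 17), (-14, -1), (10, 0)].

Computing all pairwise distances among 5 points:

d((-15, -4), (10, -8)) = 25.318
d((-15, -4), (16, 17)) = 37.4433
d((-15, -4), (-14, -1)) = 3.1623 <-- minimum
d((-15, -4), (10, 0)) = 25.318
d((10, -8), (16, 17)) = 25.7099
d((10, -8), (-14, -1)) = 25.0
d((10, -8), (10, 0)) = 8.0
d((16, 17), (-14, -1)) = 34.9857
d((16, 17), (10, 0)) = 18.0278
d((-14, -1), (10, 0)) = 24.0208

Closest pair: (-15, -4) and (-14, -1) with distance 3.1623

The closest pair is (-15, -4) and (-14, -1) with Euclidean distance 3.1623. For 5 points, brute-force pairwise comparison is shown above. For large n, the divide-and-conquer algorithm (sort by x, recurse on halves, check the dividing strip) achieves O(n log n).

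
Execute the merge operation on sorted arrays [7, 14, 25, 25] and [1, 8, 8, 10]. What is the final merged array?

Merging process:

Compare 7 vs 1: take 1 from right. Merged: [1]
Compare 7 vs 8: take 7 from left. Merged: [1, 7]
Compare 14 vs 8: take 8 from right. Merged: [1, 7, 8]
Compare 14 vs 8: take 8 from right. Merged: [1, 7, 8, 8]
Compare 14 vs 10: take 10 from right. Merged: [1, 7, 8, 8, 10]
Append remaining from left: [14, 25, 25]. Merged: [1, 7, 8, 8, 10, 14, 25, 25]

Final merged array: [1, 7, 8, 8, 10, 14, 25, 25]
Total comparisons: 5

The merged array is [1, 7, 8, 8, 10, 14, 25, 25], requiring 5 comparisons. The merge step runs in O(n) time where n is the total number of elements.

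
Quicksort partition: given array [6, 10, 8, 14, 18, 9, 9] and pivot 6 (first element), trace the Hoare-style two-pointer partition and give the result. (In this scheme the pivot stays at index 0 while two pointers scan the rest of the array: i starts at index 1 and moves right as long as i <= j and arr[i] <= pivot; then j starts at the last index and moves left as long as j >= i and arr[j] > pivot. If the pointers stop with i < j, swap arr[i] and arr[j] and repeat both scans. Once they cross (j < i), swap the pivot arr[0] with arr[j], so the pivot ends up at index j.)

Hoare-style two-pointer partition with pivot = 6:

Initial array: [6, 10, 8, 14, 18, 9, 9]

Pointers start at i = 1, j = 6.
i ends at 1, j ends at 0: the pointers have crossed (j < i), so scanning stops.

j = 0, so swapping arr[0] with arr[j] leaves the pivot at position 0: [6, 10, 8, 14, 18, 9, 9]
Pivot position: 0

After partitioning with pivot 6, the array becomes [6, 10, 8, 14, 18, 9, 9]. The pivot is placed at index 0. All elements to the left of the pivot are <= 6, and all elements to the right are > 6.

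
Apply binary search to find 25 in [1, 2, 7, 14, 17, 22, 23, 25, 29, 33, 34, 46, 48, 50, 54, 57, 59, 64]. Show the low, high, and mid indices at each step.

Binary search for 25 in [1, 2, 7, 14, 17, 22, 23, 25, 29, 33, 34, 46, 48, 50, 54, 57, 59, 64]:

lo=0, hi=17, mid=8, arr[mid]=29 -> 29 > 25, search left half
lo=0, hi=7, mid=3, arr[mid]=14 -> 14 < 25, search right half
lo=4, hi=7, mid=5, arr[mid]=22 -> 22 < 25, search right half
lo=6, hi=7, mid=6, arr[mid]=23 -> 23 < 25, search right half
lo=7, hi=7, mid=7, arr[mid]=25 -> Found target at index 7!

Binary search finds 25 at index 7 after 5 comparisons. The search repeatedly halves the search space by comparing with the middle element.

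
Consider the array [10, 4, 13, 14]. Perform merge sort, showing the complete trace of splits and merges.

Merge sort trace:

Split: [10, 4, 13, 14] -> [10, 4] and [13, 14]
  Split: [10, 4] -> [10] and [4]
  Merge: [10] + [4] -> [4, 10]
  Split: [13, 14] -> [13] and [14]
  Merge: [13] + [14] -> [13, 14]
Merge: [4, 10] + [13, 14] -> [4, 10, 13, 14]

Final sorted array: [4, 10, 13, 14]

The merge sort proceeds by recursively splitting the array and merging sorted halves.
After all merges, the sorted array is [4, 10, 13, 14].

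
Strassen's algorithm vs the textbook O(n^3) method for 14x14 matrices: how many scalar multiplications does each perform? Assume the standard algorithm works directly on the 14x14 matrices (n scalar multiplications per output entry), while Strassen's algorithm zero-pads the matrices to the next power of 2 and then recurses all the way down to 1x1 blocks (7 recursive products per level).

Matrix multiplication for 14x14 matrices:

Strassen's algorithm requires power-of-2 dimensions. Pad 14x14 to 16x16 (next power of 2).

Standard algorithm: 14^3 = 2744 multiplications
Strassen's algorithm: 7^(log2(16)) = 7^4 = 2401 multiplications
Savings: 2744 - 2401 = 343 multiplications

Standard: 2744 multiplications (14^3). Strassen: 2401 multiplications (7^4, after padding to 16x16). Strassen reduces 8 recursive multiplications to 7 at each level.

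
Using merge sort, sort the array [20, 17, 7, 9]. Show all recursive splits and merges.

Merge sort trace:

Split: [20, 17, 7, 9] -> [20, 17] and [7, 9]
  Split: [20, 17] -> [20] and [17]
  Merge: [20] + [17] -> [17, 20]
  Split: [7, 9] -> [7] and [9]
  Merge: [7] + [9] -> [7, 9]
Merge: [17, 20] + [7, 9] -> [7, 9, 17, 20]

Final sorted array: [7, 9, 17, 20]

The merge sort proceeds by recursively splitting the array and merging sorted halves.
After all merges, the sorted array is [7, 9, 17, 20].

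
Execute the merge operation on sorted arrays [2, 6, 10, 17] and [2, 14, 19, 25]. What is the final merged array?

Merging process:

Compare 2 vs 2: take 2 from left. Merged: [2]
Compare 6 vs 2: take 2 from right. Merged: [2, 2]
Compare 6 vs 14: take 6 from left. Merged: [2, 2, 6]
Compare 10 vs 14: take 10 from left. Merged: [2, 2, 6, 10]
Compare 17 vs 14: take 14 from right. Merged: [2, 2, 6, 10, 14]
Compare 17 vs 19: take 17 from left. Merged: [2, 2, 6, 10, 14, 17]
Append remaining from right: [19, 25]. Merged: [2, 2, 6, 10, 14, 17, 19, 25]

Final merged array: [2, 2, 6, 10, 14, 17, 19, 25]
Total comparisons: 6

The merged array is [2, 2, 6, 10, 14, 17, 19, 25], requiring 6 comparisons. The merge step runs in O(n) time where n is the total number of elements.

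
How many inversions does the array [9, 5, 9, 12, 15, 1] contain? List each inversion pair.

Finding inversions in [9, 5, 9, 12, 15, 1]:

(0, 1): arr[0]=9 > arr[1]=5
(0, 5): arr[0]=9 > arr[5]=1
(1, 5): arr[1]=5 > arr[5]=1
(2, 5): arr[2]=9 > arr[5]=1
(3, 5): arr[3]=12 > arr[5]=1
(4, 5): arr[4]=15 > arr[5]=1

Total inversions: 6

The array has 6 inversion(s): (0,1), (0,5), (1,5), (2,5), (3,5), (4,5). Each pair (i,j) satisfies i < j and arr[i] > arr[j].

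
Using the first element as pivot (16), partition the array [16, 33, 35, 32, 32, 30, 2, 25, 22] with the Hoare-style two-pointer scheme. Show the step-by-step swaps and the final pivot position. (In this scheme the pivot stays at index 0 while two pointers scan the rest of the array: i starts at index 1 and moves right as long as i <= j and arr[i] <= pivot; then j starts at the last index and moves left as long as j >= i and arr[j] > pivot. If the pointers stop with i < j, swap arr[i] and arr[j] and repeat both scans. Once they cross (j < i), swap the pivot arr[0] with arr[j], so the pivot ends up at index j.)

Hoare-style two-pointer partition with pivot = 16:

Initial array: [16, 33, 35, 32, 32, 30, 2, 25, 22]

Pointers start at i = 1, j = 8.
i stops at index 1 (arr[1]=33 > 16), j stops at index 6 (arr[6]=2 <= 16): swap arr[1] and arr[6], array becomes [16, 2, 35, 32, 32, 30, 33, 25, 22]
i ends at 2, j ends at 1: the pointers have crossed (j < i), so scanning stops.

Swap pivot arr[0] with arr[1] to place pivot at position 1: [2, 16, 35, 32, 32, 30, 33, 25, 22]
Pivot position: 1

After partitioning with pivot 16, the array becomes [2, 16, 35, 32, 32, 30, 33, 25, 22]. The pivot is placed at index 1. All elements to the left of the pivot are <= 16, and all elements to the right are > 16.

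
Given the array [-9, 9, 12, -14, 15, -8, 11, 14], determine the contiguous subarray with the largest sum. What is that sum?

Using Kadane's algorithm on [-9, 9, 12, -14, 15, -8, 11, 14]:

Scanning through the array:
Position 1 (value 9): max_ending_here = 9, max_so_far = 9
Position 2 (value 12): max_ending_here = 21, max_so_far = 21
Position 3 (value -14): max_ending_here = 7, max_so_far = 21
Position 4 (value 15): max_ending_here = 22, max_so_far = 22
Position 5 (value -8): max_ending_here = 14, max_so_far = 22
Position 6 (value 11): max_ending_here = 25, max_so_far = 25
Position 7 (value 14): max_ending_here = 39, max_so_far = 39

Maximum subarray: [9, 12, -14, 15, -8, 11, 14]
Maximum sum: 39

The maximum subarray is [9, 12, -14, 15, -8, 11, 14] with sum 39. This subarray runs from index 1 to index 7.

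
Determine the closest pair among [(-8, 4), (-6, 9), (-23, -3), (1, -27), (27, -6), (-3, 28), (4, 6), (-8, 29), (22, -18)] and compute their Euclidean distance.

Computing all pairwise distances among 9 points:

d((-8, 4), (-6, 9)) = 5.3852
d((-8, 4), (-23, -3)) = 16.5529
d((-8, 4), (1, -27)) = 32.28
d((-8, 4), (27, -6)) = 36.4005
d((-8, 4), (-3, 28)) = 24.5153
d((-8, 4), (4, 6)) = 12.1655
d((-8, 4), (-8, 29)) = 25.0
d((-8, 4), (22, -18)) = 37.2022
d((-6, 9), (-23, -3)) = 20.8087
d((-6, 9), (1, -27)) = 36.6742
d((-6, 9), (27, -6)) = 36.2491
d((-6, 9), (-3, 28)) = 19.2354
d((-6, 9), (4, 6)) = 10.4403
d((-6, 9), (-8, 29)) = 20.0998
d((-6, 9), (22, -18)) = 38.8973
d((-23, -3), (1, -27)) = 33.9411
d((-23, -3), (27, -6)) = 50.0899
d((-23, -3), (-3, 28)) = 36.8917
d((-23, -3), (4, 6)) = 28.4605
d((-23, -3), (-8, 29)) = 35.3412
d((-23, -3), (22, -18)) = 47.4342
d((1, -27), (27, -6)) = 33.4215
d((1, -27), (-3, 28)) = 55.1453
d((1, -27), (4, 6)) = 33.1361
d((1, -27), (-8, 29)) = 56.7186
d((1, -27), (22, -18)) = 22.8473
d((27, -6), (-3, 28)) = 45.3431
d((27, -6), (4, 6)) = 25.9422
d((27, -6), (-8, 29)) = 49.4975
d((27, -6), (22, -18)) = 13.0
d((-3, 28), (4, 6)) = 23.0868
d((-3, 28), (-8, 29)) = 5.099 <-- minimum
d((-3, 28), (22, -18)) = 52.3546
d((4, 6), (-8, 29)) = 25.9422
d((4, 6), (22, -18)) = 30.0
d((-8, 29), (22, -18)) = 55.7584

Closest pair: (-3, 28) and (-8, 29) with distance 5.099

The closest pair is (-3, 28) and (-8, 29) with Euclidean distance 5.099. For 9 points, brute-force pairwise comparison is shown above. For large n, the divide-and-conquer algorithm (sort by x, recurse on halves, check the dividing strip) achieves O(n log n).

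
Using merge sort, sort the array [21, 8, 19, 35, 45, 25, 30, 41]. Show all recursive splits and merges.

Merge sort trace:

Split: [21, 8, 19, 35, 45, 25, 30, 41] -> [21, 8, 19, 35] and [45, 25, 30, 41]
  Split: [21, 8, 19, 35] -> [21, 8] and [19, 35]
    Split: [21, 8] -> [21] and [8]
    Merge: [21] + [8] -> [8, 21]
    Split: [19, 35] -> [19] and [35]
    Merge: [19] + [35] -> [19, 35]
  Merge: [8, 21] + [19, 35] -> [8, 19, 21, 35]
  Split: [45, 25, 30, 41] -> [45, 25] and [30, 41]
    Split: [45, 25] -> [45] and [25]
    Merge: [45] + [25] -> [25, 45]
    Split: [30, 41] -> [30] and [41]
    Merge: [30] + [41] -> [30, 41]
  Merge: [25, 45] + [30, 41] -> [25, 30, 41, 45]
Merge: [8, 19, 21, 35] + [25, 30, 41, 45] -> [8, 19, 21, 25, 30, 35, 41, 45]

Final sorted array: [8, 19, 21, 25, 30, 35, 41, 45]

The merge sort proceeds by recursively splitting the array and merging sorted halves.
After all merges, the sorted array is [8, 19, 21, 25, 30, 35, 41, 45].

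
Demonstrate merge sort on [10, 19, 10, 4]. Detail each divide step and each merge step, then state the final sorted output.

Merge sort trace:

Split: [10, 19, 10, 4] -> [10, 19] and [10, 4]
  Split: [10, 19] -> [10] and [19]
  Merge: [10] + [19] -> [10, 19]
  Split: [10, 4] -> [10] and [4]
  Merge: [10] + [4] -> [4, 10]
Merge: [10, 19] + [4, 10] -> [4, 10, 10, 19]

Final sorted array: [4, 10, 10, 19]

The merge sort proceeds by recursively splitting the array and merging sorted halves.
After all merges, the sorted array is [4, 10, 10, 19].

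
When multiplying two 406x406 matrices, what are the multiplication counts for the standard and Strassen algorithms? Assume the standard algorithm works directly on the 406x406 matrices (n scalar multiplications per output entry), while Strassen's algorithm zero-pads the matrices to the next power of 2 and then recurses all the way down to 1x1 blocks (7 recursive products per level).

Matrix multiplication for 406x406 matrices:

Strassen's algorithm requires power-of-2 dimensions. Pad 406x406 to 512x512 (next power of 2).

Standard algorithm: 406^3 = 66923416 multiplications
Strassen's algorithm: 7^(log2(512)) = 7^9 = 40353607 multiplications
Savings: 66923416 - 40353607 = 26569809 multiplications

Standard: 66923416 multiplications (406^3). Strassen: 40353607 multiplications (7^9, after padding to 512x512). Strassen reduces 8 recursive multiplications to 7 at each level.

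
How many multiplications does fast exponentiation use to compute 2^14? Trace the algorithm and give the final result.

Computing 2^14 by squaring (build up from 2^1; each line after the first costs one multiplication):

2^1 = 2
2^2 = (2^1)^2 = 2^2 = 4
2^3 = 2 * 2^2 = 2 * 4 = 8
2^6 = (2^3)^2 = 8^2 = 64
2^7 = 2 * 2^6 = 2 * 64 = 128
2^14 = (2^7)^2 = 128^2 = 16384

Result: 16384
Multiplications needed: 5 (5 lines after 2^1)

2^14 = 16384. Using exponentiation by squaring, this requires 5 multiplications. The key idea: if the exponent is even, square the half-power; if odd, multiply by the base once.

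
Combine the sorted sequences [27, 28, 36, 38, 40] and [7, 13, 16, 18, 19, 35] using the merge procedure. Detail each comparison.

Merging process:

Compare 27 vs 7: take 7 from right. Merged: [7]
Compare 27 vs 13: take 13 from right. Merged: [7, 13]
Compare 27 vs 16: take 16 from right. Merged: [7, 13, 16]
Compare 27 vs 18: take 18 from right. Merged: [7, 13, 16, 18]
Compare 27 vs 19: take 19 from right. Merged: [7, 13, 16, 18, 19]
Compare 27 vs 35: take 27 from left. Merged: [7, 13, 16, 18, 19, 27]
Compare 28 vs 35: take 28 from left. Merged: [7, 13, 16, 18, 19, 27, 28]
Compare 36 vs 35: take 35 from right. Merged: [7, 13, 16, 18, 19, 27, 28, 35]
Append remaining from left: [36, 38, 40]. Merged: [7, 13, 16, 18, 19, 27, 28, 35, 36, 38, 40]

Final merged array: [7, 13, 16, 18, 19, 27, 28, 35, 36, 38, 40]
Total comparisons: 8

The merged array is [7, 13, 16, 18, 19, 27, 28, 35, 36, 38, 40], requiring 8 comparisons. The merge step runs in O(n) time where n is the total number of elements.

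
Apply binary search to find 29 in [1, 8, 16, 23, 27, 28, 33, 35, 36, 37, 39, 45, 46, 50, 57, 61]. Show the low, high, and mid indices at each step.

Binary search for 29 in [1, 8, 16, 23, 27, 28, 33, 35, 36, 37, 39, 45, 46, 50, 57, 61]:

lo=0, hi=15, mid=7, arr[mid]=35 -> 35 > 29, search left half
lo=0, hi=6, mid=3, arr[mid]=23 -> 23 < 29, search right half
lo=4, hi=6, mid=5, arr[mid]=28 -> 28 < 29, search right half
lo=6, hi=6, mid=6, arr[mid]=33 -> 33 > 29, search left half
lo=6 > hi=5, target 29 not found

Binary search determines that 29 is not in the array after 4 comparisons. The search space was exhausted without finding the target.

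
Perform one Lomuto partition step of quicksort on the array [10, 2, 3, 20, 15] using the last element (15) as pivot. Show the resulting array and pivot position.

Lomuto partition with pivot = 15:

Initial array: [10, 2, 3, 20, 15]

arr[0]=10 <= 15: swap with position 0, array becomes [10, 2, 3, 20, 15]
arr[1]=2 <= 15: swap with position 1, array becomes [10, 2, 3, 20, 15]
arr[2]=3 <= 15: swap with position 2, array becomes [10, 2, 3, 20, 15]
arr[3]=20 > 15: no swap

Place pivot at position 3: [10, 2, 3, 15, 20]
Pivot position: 3

After partitioning with pivot 15, the array becomes [10, 2, 3, 15, 20]. The pivot is placed at index 3. All elements to the left of the pivot are <= 15, and all elements to the right are > 15.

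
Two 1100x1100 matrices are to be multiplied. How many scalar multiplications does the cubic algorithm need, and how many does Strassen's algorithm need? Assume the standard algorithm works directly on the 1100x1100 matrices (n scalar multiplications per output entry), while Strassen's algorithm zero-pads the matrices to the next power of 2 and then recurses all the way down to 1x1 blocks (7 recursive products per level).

Matrix multiplication for 1100x1100 matrices:

Strassen's algorithm requires power-of-2 dimensions. Pad 1100x1100 to 2048x2048 (next power of 2).

Standard algorithm: 1100^3 = 1331000000 multiplications
Strassen's algorithm: 7^(log2(2048)) = 7^11 = 1977326743 multiplications
Difference: 1331000000 - 1977326743 = -646326743 (Strassen uses MORE here due to padding overhead — for small or just-over-power-of-2 n, padding can outweigh the per-level savings)

Standard: 1331000000 multiplications (1100^3). Strassen: 1977326743 multiplications (7^11, after padding to 2048x2048). Strassen reduces 8 recursive multiplications to 7 at each level.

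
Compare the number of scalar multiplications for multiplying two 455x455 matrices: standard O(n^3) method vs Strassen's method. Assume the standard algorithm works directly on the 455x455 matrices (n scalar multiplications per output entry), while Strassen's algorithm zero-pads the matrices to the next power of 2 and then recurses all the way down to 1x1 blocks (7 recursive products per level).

Matrix multiplication for 455x455 matrices:

Strassen's algorithm requires power-of-2 dimensions. Pad 455x455 to 512x512 (next power of 2).

Standard algorithm: 455^3 = 94196375 multiplications
Strassen's algorithm: 7^(log2(512)) = 7^9 = 40353607 multiplications
Savings: 94196375 - 40353607 = 53842768 multiplications

Standard: 94196375 multiplications (455^3). Strassen: 40353607 multiplications (7^9, after padding to 512x512). Strassen reduces 8 recursive multiplications to 7 at each level.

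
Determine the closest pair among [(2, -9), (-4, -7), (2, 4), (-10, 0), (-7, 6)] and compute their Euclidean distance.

Computing all pairwise distances among 5 points:

d((2, -9), (-4, -7)) = 6.3246 <-- minimum
d((2, -9), (2, 4)) = 13.0
d((2, -9), (-10, 0)) = 15.0
d((2, -9), (-7, 6)) = 17.4929
d((-4, -7), (2, 4)) = 12.53
d((-4, -7), (-10, 0)) = 9.2195
d((-4, -7), (-7, 6)) = 13.3417
d((2, 4), (-10, 0)) = 12.6491
d((2, 4), (-7, 6)) = 9.2195
d((-10, 0), (-7, 6)) = 6.7082

Closest pair: (2, -9) and (-4, -7) with distance 6.3246

The closest pair is (2, -9) and (-4, -7) with Euclidean distance 6.3246. For 5 points, brute-force pairwise comparison is shown above. For large n, the divide-and-conquer algorithm (sort by x, recurse on halves, check the dividing strip) achieves O(n log n).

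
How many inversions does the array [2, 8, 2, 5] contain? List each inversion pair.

Finding inversions in [2, 8, 2, 5]:

(1, 2): arr[1]=8 > arr[2]=2
(1, 3): arr[1]=8 > arr[3]=5

Total inversions: 2

The array has 2 inversion(s): (1,2), (1,3). Each pair (i,j) satisfies i < j and arr[i] > arr[j].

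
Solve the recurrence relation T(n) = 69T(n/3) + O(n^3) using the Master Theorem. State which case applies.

Master Theorem for T(n) = 69T(n/3) + O(n^3):

a = 69, b = 3, c = 3
log_b(a) = log_3(69) = 3.8540

Case 1: c = 3 < log_3(69) = 3.8540
T(n) = O(n^(log_3 69))

For T(n) = 69T(n/3) + O(n^3): log_3(69) = 3.8540. This is Case 1 of the Master Theorem (c < log_b(a), work dominated by leaves), giving O(n^(log_3 69)).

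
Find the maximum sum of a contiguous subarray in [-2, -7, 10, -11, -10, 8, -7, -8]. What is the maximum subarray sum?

Using Kadane's algorithm on [-2, -7, 10, -11, -10, 8, -7, -8]:

Scanning through the array:
Position 1 (value -7): max_ending_here = -7, max_so_far = -2
Position 2 (value 10): max_ending_here = 10, max_so_far = 10
Position 3 (value -11): max_ending_here = -1, max_so_far = 10
Position 4 (value -10): max_ending_here = -10, max_so_far = 10
Position 5 (value 8): max_ending_here = 8, max_so_far = 10
Position 6 (value -7): max_ending_here = 1, max_so_far = 10
Position 7 (value -8): max_ending_here = -7, max_so_far = 10

Maximum subarray: [10]
Maximum sum: 10

The maximum subarray is [10] with sum 10. This subarray runs from index 2 to index 2.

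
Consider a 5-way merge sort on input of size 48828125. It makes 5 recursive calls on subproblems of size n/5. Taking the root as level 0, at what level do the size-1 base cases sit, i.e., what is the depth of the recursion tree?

For divide and conquer with division factor 5:

Problem sizes at each level:
Level 0: 48828125
Level 1: 9765625
Level 2: 1953125
Level 3: 390625
Level 4: 78125
Level 5: 15625
Level 6: 3125
Level 7: 625
Level 8: 125
Level 9: 25
Level 10: 5
Level 11: 1

The root is level 0 and the size-1 base case is level 11 (the tree spans levels 0 through 11, i.e. 12 levels counting the root), so the depth is the number of divisions: log_5(48828125) = 11

The recursion tree depth is log_5(48828125) = 11. At each level, the problem size is divided by 5, so it takes 11 divisions to reduce to a base case of size 1. The algorithm makes 5 recursive calls at each level.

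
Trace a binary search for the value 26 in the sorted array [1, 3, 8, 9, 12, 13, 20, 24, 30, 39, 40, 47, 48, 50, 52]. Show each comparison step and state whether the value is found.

Binary search for 26 in [1, 3, 8, 9, 12, 13, 20, 24, 30, 39, 40, 47, 48, 50, 52]:

lo=0, hi=14, mid=7, arr[mid]=24 -> 24 < 26, search right half
lo=8, hi=14, mid=11, arr[mid]=47 -> 47 > 26, search left half
lo=8, hi=10, mid=9, arr[mid]=39 -> 39 > 26, search left half
lo=8, hi=8, mid=8, arr[mid]=30 -> 30 > 26, search left half
lo=8 > hi=7, target 26 not found

Binary search determines that 26 is not in the array after 4 comparisons. The search space was exhausted without finding the target.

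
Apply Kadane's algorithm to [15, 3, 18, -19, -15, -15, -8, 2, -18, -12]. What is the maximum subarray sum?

Using Kadane's algorithm on [15, 3, 18, -19, -15, -15, -8, 2, -18, -12]:

Scanning through the array:
Position 1 (value 3): max_ending_here = 18, max_so_far = 18
Position 2 (value 18): max_ending_here = 36, max_so_far = 36
Position 3 (value -19): max_ending_here = 17, max_so_far = 36
Position 4 (value -15): max_ending_here = 2, max_so_far = 36
Position 5 (value -15): max_ending_here = -13, max_so_far = 36
Position 6 (value -8): max_ending_here = -8, max_so_far = 36
Position 7 (value 2): max_ending_here = 2, max_so_far = 36
Position 8 (value -18): max_ending_here = -16, max_so_far = 36
Position 9 (value -12): max_ending_here = -12, max_so_far = 36

Maximum subarray: [15, 3, 18]
Maximum sum: 36

The maximum subarray is [15, 3, 18] with sum 36. This subarray runs from index 0 to index 2.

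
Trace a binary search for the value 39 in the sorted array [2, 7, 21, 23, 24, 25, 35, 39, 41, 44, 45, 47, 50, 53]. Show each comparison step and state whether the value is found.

Binary search for 39 in [2, 7, 21, 23, 24, 25, 35, 39, 41, 44, 45, 47, 50, 53]:

lo=0, hi=13, mid=6, arr[mid]=35 -> 35 < 39, search right half
lo=7, hi=13, mid=10, arr[mid]=45 -> 45 > 39, search left half
lo=7, hi=9, mid=8, arr[mid]=41 -> 41 > 39, search left half
lo=7, hi=7, mid=7, arr[mid]=39 -> Found target at index 7!

Binary search finds 39 at index 7 after 4 comparisons. The search repeatedly halves the search space by comparing with the middle element.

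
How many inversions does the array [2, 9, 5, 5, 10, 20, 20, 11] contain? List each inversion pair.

Finding inversions in [2, 9, 5, 5, 10, 20, 20, 11]:

(1, 2): arr[1]=9 > arr[2]=5
(1, 3): arr[1]=9 > arr[3]=5
(5, 7): arr[5]=20 > arr[7]=11
(6, 7): arr[6]=20 > arr[7]=11

Total inversions: 4

The array has 4 inversion(s): (1,2), (1,3), (5,7), (6,7). Each pair (i,j) satisfies i < j and arr[i] > arr[j].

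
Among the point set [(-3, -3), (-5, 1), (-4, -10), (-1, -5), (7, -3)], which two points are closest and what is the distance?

Computing all pairwise distances among 5 points:

d((-3, -3), (-5, 1)) = 4.4721
d((-3, -3), (-4, -10)) = 7.0711
d((-3, -3), (-1, -5)) = 2.8284 <-- minimum
d((-3, -3), (7, -3)) = 10.0
d((-5, 1), (-4, -10)) = 11.0454
d((-5, 1), (-1, -5)) = 7.2111
d((-5, 1), (7, -3)) = 12.6491
d((-4, -10), (-1, -5)) = 5.831
d((-4, -10), (7, -3)) = 13.0384
d((-1, -5), (7, -3)) = 8.2462

Closest pair: (-3, -3) and (-1, -5) with distance 2.8284

The closest pair is (-3, -3) and (-1, -5) with Euclidean distance 2.8284. For 5 points, brute-force pairwise comparison is shown above. For large n, the divide-and-conquer algorithm (sort by x, recurse on halves, check the dividing strip) achieves O(n log n).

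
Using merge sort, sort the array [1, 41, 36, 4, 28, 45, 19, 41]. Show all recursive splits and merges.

Merge sort trace:

Split: [1, 41, 36, 4, 28, 45, 19, 41] -> [1, 41, 36, 4] and [28, 45, 19, 41]
  Split: [1, 41, 36, 4] -> [1, 41] and [36, 4]
    Split: [1, 41] -> [1] and [41]
    Merge: [1] + [41] -> [1, 41]
    Split: [36, 4] -> [36] and [4]
    Merge: [36] + [4] -> [4, 36]
  Merge: [1, 41] + [4, 36] -> [1, 4, 36, 41]
  Split: [28, 45, 19, 41] -> [28, 45] and [19, 41]
    Split: [28, 45] -> [28] and [45]
    Merge: [28] + [45] -> [28, 45]
    Split: [19, 41] -> [19] and [41]
    Merge: [19] + [41] -> [19, 41]
  Merge: [28, 45] + [19, 41] -> [19, 28, 41, 45]
Merge: [1, 4, 36, 41] + [19, 28, 41, 45] -> [1, 4, 19, 28, 36, 41, 41, 45]

Final sorted array: [1, 4, 19, 28, 36, 41, 41, 45]

The merge sort proceeds by recursively splitting the array and merging sorted halves.
After all merges, the sorted array is [1, 4, 19, 28, 36, 41, 41, 45].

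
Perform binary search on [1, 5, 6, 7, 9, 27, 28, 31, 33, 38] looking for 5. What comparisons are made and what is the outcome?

Binary search for 5 in [1, 5, 6, 7, 9, 27, 28, 31, 33, 38]:

lo=0, hi=9, mid=4, arr[mid]=9 -> 9 > 5, search left half
lo=0, hi=3, mid=1, arr[mid]=5 -> Found target at index 1!

Binary search finds 5 at index 1 after 2 comparisons. The search repeatedly halves the search space by comparing with the middle element.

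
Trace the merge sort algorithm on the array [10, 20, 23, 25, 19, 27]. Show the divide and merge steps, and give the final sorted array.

Merge sort trace:

Split: [10, 20, 23, 25, 19, 27] -> [10, 20, 23] and [25, 19, 27]
  Split: [10, 20, 23] -> [10] and [20, 23]
    Split: [20, 23] -> [20] and [23]
    Merge: [20] + [23] -> [20, 23]
  Merge: [10] + [20, 23] -> [10, 20, 23]
  Split: [25, 19, 27] -> [25] and [19, 27]
    Split: [19, 27] -> [19] and [27]
    Merge: [19] + [27] -> [19, 27]
  Merge: [25] + [19, 27] -> [19, 25, 27]
Merge: [10, 20, 23] + [19, 25, 27] -> [10, 19, 20, 23, 25, 27]

Final sorted array: [10, 19, 20, 23, 25, 27]

The merge sort proceeds by recursively splitting the array and merging sorted halves.
After all merges, the sorted array is [10, 19, 20, 23, 25, 27].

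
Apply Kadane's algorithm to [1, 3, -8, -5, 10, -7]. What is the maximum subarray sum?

Using Kadane's algorithm on [1, 3, -8, -5, 10, -7]:

Scanning through the array:
Position 1 (value 3): max_ending_here = 4, max_so_far = 4
Position 2 (value -8): max_ending_here = -4, max_so_far = 4
Position 3 (value -5): max_ending_here = -5, max_so_far = 4
Position 4 (value 10): max_ending_here = 10, max_so_far = 10
Position 5 (value -7): max_ending_here = 3, max_so_far = 10

Maximum subarray: [10]
Maximum sum: 10

The maximum subarray is [10] with sum 10. This subarray runs from index 4 to index 4.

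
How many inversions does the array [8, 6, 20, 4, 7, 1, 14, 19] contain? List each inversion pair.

Finding inversions in [8, 6, 20, 4, 7, 1, 14, 19]:

(0, 1): arr[0]=8 > arr[1]=6
(0, 3): arr[0]=8 > arr[3]=4
(0, 4): arr[0]=8 > arr[4]=7
(0, 5): arr[0]=8 > arr[5]=1
(1, 3): arr[1]=6 > arr[3]=4
(1, 5): arr[1]=6 > arr[5]=1
(2, 3): arr[2]=20 > arr[3]=4
(2, 4): arr[2]=20 > arr[4]=7
(2, 5): arr[2]=20 > arr[5]=1
(2, 6): arr[2]=20 > arr[6]=14
(2, 7): arr[2]=20 > arr[7]=19
(3, 5): arr[3]=4 > arr[5]=1
(4, 5): arr[4]=7 > arr[5]=1

Total inversions: 13

The array has 13 inversion(s): (0,1), (0,3), (0,4), (0,5), (1,3), (1,5), (2,3), (2,4), (2,5), (2,6), (2,7), (3,5), (4,5). Each pair (i,j) satisfies i < j and arr[i] > arr[j].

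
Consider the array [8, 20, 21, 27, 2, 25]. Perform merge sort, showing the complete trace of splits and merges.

Merge sort trace:

Split: [8, 20, 21, 27, 2, 25] -> [8, 20, 21] and [27, 2, 25]
  Split: [8, 20, 21] -> [8] and [20, 21]
    Split: [20, 21] -> [20] and [21]
    Merge: [20] + [21] -> [20, 21]
  Merge: [8] + [20, 21] -> [8, 20, 21]
  Split: [27, 2, 25] -> [27] and [2, 25]
    Split: [2, 25] -> [2] and [25]
    Merge: [2] + [25] -> [2, 25]
  Merge: [27] + [2, 25] -> [2, 25, 27]
Merge: [8, 20, 21] + [2, 25, 27] -> [2, 8, 20, 21, 25, 27]

Final sorted array: [2, 8, 20, 21, 25, 27]

The merge sort proceeds by recursively splitting the array and merging sorted halves.
After all merges, the sorted array is [2, 8, 20, 21, 25, 27].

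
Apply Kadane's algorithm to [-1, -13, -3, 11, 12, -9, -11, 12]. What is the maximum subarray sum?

Using Kadane's algorithm on [-1, -13, -3, 11, 12, -9, -11, 12]:

Scanning through the array:
Position 1 (value -13): max_ending_here = -13, max_so_far = -1
Position 2 (value -3): max_ending_here = -3, max_so_far = -1
Position 3 (value 11): max_ending_here = 11, max_so_far = 11
Position 4 (value 12): max_ending_here = 23, max_so_far = 23
Position 5 (value -9): max_ending_here = 14, max_so_far = 23
Position 6 (value -11): max_ending_here = 3, max_so_far = 23
Position 7 (value 12): max_ending_here = 15, max_so_far = 23

Maximum subarray: [11, 12]
Maximum sum: 23

The maximum subarray is [11, 12] with sum 23. This subarray runs from index 3 to index 4.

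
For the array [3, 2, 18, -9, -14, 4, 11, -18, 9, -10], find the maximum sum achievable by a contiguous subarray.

Using Kadane's algorithm on [3, 2, 18, -9, -14, 4, 11, -18, 9, -10]:

Scanning through the array:
Position 1 (value 2): max_ending_here = 5, max_so_far = 5
Position 2 (value 18): max_ending_here = 23, max_so_far = 23
Position 3 (value -9): max_ending_here = 14, max_so_far = 23
Position 4 (value -14): max_ending_here = 0, max_so_far = 23
Position 5 (value 4): max_ending_here = 4, max_so_far = 23
Position 6 (value 11): max_ending_here = 15, max_so_far = 23
Position 7 (value -18): max_ending_here = -3, max_so_far = 23
Position 8 (value 9): max_ending_here = 9, max_so_far = 23
Position 9 (value -10): max_ending_here = -1, max_so_far = 23

Maximum subarray: [3, 2, 18]
Maximum sum: 23

The maximum subarray is [3, 2, 18] with sum 23. This subarray runs from index 0 to index 2.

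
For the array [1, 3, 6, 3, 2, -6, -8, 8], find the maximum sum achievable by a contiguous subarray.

Using Kadane's algorithm on [1, 3, 6, 3, 2, -6, -8, 8]:

Scanning through the array:
Position 1 (value 3): max_ending_here = 4, max_so_far = 4
Position 2 (value 6): max_ending_here = 10, max_so_far = 10
Position 3 (value 3): max_ending_here = 13, max_so_far = 13
Position 4 (value 2): max_ending_here = 15, max_so_far = 15
Position 5 (value -6): max_ending_here = 9, max_so_far = 15
Position 6 (value -8): max_ending_here = 1, max_so_far = 15
Position 7 (value 8): max_ending_here = 9, max_so_far = 15

Maximum subarray: [1, 3, 6, 3, 2]
Maximum sum: 15

The maximum subarray is [1, 3, 6, 3, 2] with sum 15. This subarray runs from index 0 to index 4.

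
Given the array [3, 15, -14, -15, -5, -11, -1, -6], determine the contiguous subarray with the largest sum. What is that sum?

Using Kadane's algorithm on [3, 15, -14, -15, -5, -11, -1, -6]:

Scanning through the array:
Position 1 (value 15): max_ending_here = 18, max_so_far = 18
Position 2 (value -14): max_ending_here = 4, max_so_far = 18
Position 3 (value -15): max_ending_here = -11, max_so_far = 18
Position 4 (value -5): max_ending_here = -5, max_so_far = 18
Position 5 (value -11): max_ending_here = -11, max_so_far = 18
Position 6 (value -1): max_ending_here = -1, max_so_far = 18
Position 7 (value -6): max_ending_here = -6, max_so_far = 18

Maximum subarray: [3, 15]
Maximum sum: 18

The maximum subarray is [3, 15] with sum 18. This subarray runs from index 0 to index 1.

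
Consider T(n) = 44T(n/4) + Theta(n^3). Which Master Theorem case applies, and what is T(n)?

Master Theorem for T(n) = 44T(n/4) + O(n^3):

a = 44, b = 4, c = 3
log_b(a) = log_4(44) = 2.7297

Case 3: c = 3 > log_4(44) = 2.7297
T(n) = O(n^3) = O(n^3)

For T(n) = 44T(n/4) + O(n^3): log_4(44) = 2.7297. This is Case 3 of the Master Theorem (c > log_b(a), work dominated by root), giving O(n^3).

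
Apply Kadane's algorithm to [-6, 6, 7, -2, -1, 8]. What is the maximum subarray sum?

Using Kadane's algorithm on [-6, 6, 7, -2, -1, 8]:

Scanning through the array:
Position 1 (value 6): max_ending_here = 6, max_so_far = 6
Position 2 (value 7): max_ending_here = 13, max_so_far = 13
Position 3 (value -2): max_ending_here = 11, max_so_far = 13
Position 4 (value -1): max_ending_here = 10, max_so_far = 13
Position 5 (value 8): max_ending_here = 18, max_so_far = 18

Maximum subarray: [6, 7, -2, -1, 8]
Maximum sum: 18

The maximum subarray is [6, 7, -2, -1, 8] with sum 18. This subarray runs from index 1 to index 5.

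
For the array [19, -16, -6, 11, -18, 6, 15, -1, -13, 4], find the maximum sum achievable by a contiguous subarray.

Using Kadane's algorithm on [19, -16, -6, 11, -18, 6, 15, -1, -13, 4]:

Scanning through the array:
Position 1 (value -16): max_ending_here = 3, max_so_far = 19
Position 2 (value -6): max_ending_here = -3, max_so_far = 19
Position 3 (value 11): max_ending_here = 11, max_so_far = 19
Position 4 (value -18): max_ending_here = -7, max_so_far = 19
Position 5 (value 6): max_ending_here = 6, max_so_far = 19
Position 6 (value 15): max_ending_here = 21, max_so_far = 21
Position 7 (value -1): max_ending_here = 20, max_so_far = 21
Position 8 (value -13): max_ending_here = 7, max_so_far = 21
Position 9 (value 4): max_ending_here = 11, max_so_far = 21

Maximum subarray: [6, 15]
Maximum sum: 21

The maximum subarray is [6, 15] with sum 21. This subarray runs from index 5 to index 6.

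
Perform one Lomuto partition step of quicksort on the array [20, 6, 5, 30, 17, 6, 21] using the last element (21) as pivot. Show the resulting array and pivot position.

Lomuto partition with pivot = 21:

Initial array: [20, 6, 5, 30, 17, 6, 21]

arr[0]=20 <= 21: swap with position 0, array becomes [20, 6, 5, 30, 17, 6, 21]
arr[1]=6 <= 21: swap with position 1, array becomes [20, 6, 5, 30, 17, 6, 21]
arr[2]=5 <= 21: swap with position 2, array becomes [20, 6, 5, 30, 17, 6, 21]
arr[3]=30 > 21: no swap
arr[4]=17 <= 21: swap with position 3, array becomes [20, 6, 5, 17, 30, 6, 21]
arr[5]=6 <= 21: swap with position 4, array becomes [20, 6, 5, 17, 6, 30, 21]

Place pivot at position 5: [20, 6, 5, 17, 6, 21, 30]
Pivot position: 5

After partitioning with pivot 21, the array becomes [20, 6, 5, 17, 6, 21, 30]. The pivot is placed at index 5. All elements to the left of the pivot are <= 21, and all elements to the right are > 21.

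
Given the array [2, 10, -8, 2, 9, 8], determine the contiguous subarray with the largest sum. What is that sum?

Using Kadane's algorithm on [2, 10, -8, 2, 9, 8]:

Scanning through the array:
Position 1 (value 10): max_ending_here = 12, max_so_far = 12
Position 2 (value -8): max_ending_here = 4, max_so_far = 12
Position 3 (value 2): max_ending_here = 6, max_so_far = 12
Position 4 (value 9): max_ending_here = 15, max_so_far = 15
Position 5 (value 8): max_ending_here = 23, max_so_far = 23

Maximum subarray: [2, 10, -8, 2, 9, 8]
Maximum sum: 23

The maximum subarray is [2, 10, -8, 2, 9, 8] with sum 23. This subarray runs from index 0 to index 5.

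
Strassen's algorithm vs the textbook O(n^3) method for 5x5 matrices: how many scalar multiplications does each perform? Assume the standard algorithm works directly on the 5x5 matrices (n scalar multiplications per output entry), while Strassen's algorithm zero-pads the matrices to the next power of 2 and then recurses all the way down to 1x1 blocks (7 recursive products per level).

Matrix multiplication for 5x5 matrices:

Strassen's algorithm requires power-of-2 dimensions. Pad 5x5 to 8x8 (next power of 2).

Standard algorithm: 5^3 = 125 multiplications
Strassen's algorithm: 7^(log2(8)) = 7^3 = 343 multiplications
Difference: 125 - 343 = -218 (Strassen uses MORE here due to padding overhead — for small or just-over-power-of-2 n, padding can outweigh the per-level savings)

Standard: 125 multiplications (5^3). Strassen: 343 multiplications (7^3, after padding to 8x8). Strassen reduces 8 recursive multiplications to 7 at each level.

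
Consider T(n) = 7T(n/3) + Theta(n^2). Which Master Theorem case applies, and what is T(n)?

Master Theorem for T(n) = 7T(n/3) + O(n^2):

a = 7, b = 3, c = 2
log_b(a) = log_3(7) = 1.7712

Case 3: c = 2 > log_3(7) = 1.7712
T(n) = O(n^2) = O(n^2)

For T(n) = 7T(n/3) + O(n^2): log_3(7) = 1.7712. This is Case 3 of the Master Theorem (c > log_b(a), work dominated by root), giving O(n^2).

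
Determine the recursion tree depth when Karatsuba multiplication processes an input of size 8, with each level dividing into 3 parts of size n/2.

For divide and conquer with division factor 2:

Problem sizes at each level:
Level 0: 8
Level 1: 4
Level 2: 2
Level 3: 1

The root is level 0 and the size-1 base case is level 3 (the tree spans levels 0 through 3, i.e. 4 levels counting the root), so the depth is the number of divisions: log_2(8) = 3

The recursion tree depth is log_2(8) = 3. At each level, the problem size is divided by 2, so it takes 3 divisions to reduce to a base case of size 1. The algorithm makes 3 recursive calls at each level.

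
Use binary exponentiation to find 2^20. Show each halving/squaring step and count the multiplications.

Computing 2^20 by squaring (build up from 2^1; each line after the first costs one multiplication):

2^1 = 2
2^2 = (2^1)^2 = 2^2 = 4
2^4 = (2^2)^2 = 4^2 = 16
2^5 = 2 * 2^4 = 2 * 16 = 32
2^10 = (2^5)^2 = 32^2 = 1024
2^20 = (2^10)^2 = 1024^2 = 1048576

Result: 1048576
Multiplications needed: 5 (5 lines after 2^1)

2^20 = 1048576. Using exponentiation by squaring, this requires 5 multiplications. The key idea: if the exponent is even, square the half-power; if odd, multiply by the base once.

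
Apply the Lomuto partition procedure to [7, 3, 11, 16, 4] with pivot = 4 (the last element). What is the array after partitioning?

Lomuto partition with pivot = 4:

Initial array: [7, 3, 11, 16, 4]

arr[0]=7 > 4: no swap
arr[1]=3 <= 4: swap with position 0, array becomes [3, 7, 11, 16, 4]
arr[2]=11 > 4: no swap
arr[3]=16 > 4: no swap

Place pivot at position 1: [3, 4, 11, 16, 7]
Pivot position: 1

After partitioning with pivot 4, the array becomes [3, 4, 11, 16, 7]. The pivot is placed at index 1. All elements to the left of the pivot are <= 4, and all elements to the right are > 4.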